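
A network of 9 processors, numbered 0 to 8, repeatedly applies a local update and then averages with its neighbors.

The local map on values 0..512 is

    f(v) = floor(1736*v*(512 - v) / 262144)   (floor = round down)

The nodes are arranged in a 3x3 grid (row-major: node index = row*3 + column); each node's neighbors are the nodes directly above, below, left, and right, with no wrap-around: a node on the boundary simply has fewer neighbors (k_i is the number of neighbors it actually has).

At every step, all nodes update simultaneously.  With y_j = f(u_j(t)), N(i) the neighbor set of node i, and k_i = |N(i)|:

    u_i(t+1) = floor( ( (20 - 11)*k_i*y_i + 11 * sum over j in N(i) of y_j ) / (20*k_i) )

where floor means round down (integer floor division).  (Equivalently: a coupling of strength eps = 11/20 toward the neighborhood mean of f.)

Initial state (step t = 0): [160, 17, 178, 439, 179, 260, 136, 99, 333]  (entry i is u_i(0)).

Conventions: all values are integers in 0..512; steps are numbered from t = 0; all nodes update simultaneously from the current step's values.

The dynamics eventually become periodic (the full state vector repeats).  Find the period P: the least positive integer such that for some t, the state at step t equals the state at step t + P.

Answer: 4
Key observation: The state at step 12, [431, 431, 431, 431, 431, 431, 431, 431, 431], reappears at step 16 — and no state repeats earlier — so the cycle the system enters has period 4.

Derivation:
t=0: [160, 17, 178, 439, 179, 260, 136, 99, 333]
t=1: [240, 237, 311, 297, 310, 411, 284, 327, 370]
t=2: [428, 424, 379, 423, 396, 338, 418, 397, 341]
t=3: [243, 271, 324, 259, 300, 362, 268, 310, 363]
t=4: [432, 424, 398, 430, 414, 378, 427, 408, 373]
t=5: [234, 257, 295, 239, 271, 317, 249, 282, 323]
t=6: [431, 430, 421, 431, 428, 414, 431, 425, 412]
t=7: [231, 237, 251, 232, 241, 260, 234, 245, 263]
t=8: [429, 431, 432, 430, 431, 432, 430, 432, 433]
t=9: [233, 231, 228, 233, 230, 228, 231, 229, 227]
t=10: [429, 429, 428, 429, 429, 428, 429, 428, 428]
t=11: [235, 235, 237, 235, 235, 237, 235, 236, 238]
t=12: [431, 431, 431, 431, 431, 431, 431, 431, 431]
t=13: [231, 231, 231, 231, 231, 231, 231, 231, 231]
t=14: [429, 429, 429, 429, 429, 429, 429, 429, 429]
t=15: [235, 235, 235, 235, 235, 235, 235, 235, 235]
t=16: [431, 431, 431, 431, 431, 431, 431, 431, 431]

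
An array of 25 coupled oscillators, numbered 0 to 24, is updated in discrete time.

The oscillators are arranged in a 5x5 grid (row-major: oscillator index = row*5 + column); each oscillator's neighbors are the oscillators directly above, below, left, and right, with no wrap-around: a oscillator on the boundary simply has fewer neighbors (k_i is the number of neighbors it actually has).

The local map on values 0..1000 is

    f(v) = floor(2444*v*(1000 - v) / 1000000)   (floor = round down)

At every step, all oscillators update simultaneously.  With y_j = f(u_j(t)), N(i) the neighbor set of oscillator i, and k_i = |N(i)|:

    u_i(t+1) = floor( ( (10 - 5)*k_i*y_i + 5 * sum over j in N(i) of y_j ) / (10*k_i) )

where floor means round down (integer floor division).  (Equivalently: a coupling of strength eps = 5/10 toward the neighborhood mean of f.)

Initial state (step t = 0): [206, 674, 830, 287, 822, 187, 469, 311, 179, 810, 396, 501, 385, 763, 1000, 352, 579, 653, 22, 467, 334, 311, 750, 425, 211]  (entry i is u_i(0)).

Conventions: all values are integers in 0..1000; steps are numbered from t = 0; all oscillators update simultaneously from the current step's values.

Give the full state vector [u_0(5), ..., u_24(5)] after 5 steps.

Answer: [589, 589, 590, 591, 592, 589, 589, 590, 591, 592, 590, 590, 591, 592, 593, 589, 590, 590, 592, 592, 589, 589, 590, 591, 591]

Derivation:
t=0: [206, 674, 830, 287, 822, 187, 469, 311, 179, 810, 396, 501, 385, 763, 1000, 352, 579, 653, 22, 467, 334, 311, 750, 425, 211]
t=1: [426, 493, 432, 426, 397, 450, 559, 497, 409, 307, 548, 600, 554, 344, 237, 565, 577, 486, 300, 380, 541, 527, 507, 451, 504]
t=2: [602, 604, 602, 594, 571, 602, 602, 604, 579, 528, 600, 593, 596, 543, 494, 601, 598, 595, 549, 548, 605, 606, 609, 591, 600]
t=3: [584, 584, 585, 590, 598, 585, 585, 586, 596, 605, 586, 587, 589, 602, 608, 585, 586, 589, 601, 602, 584, 583, 584, 590, 591]
t=4: [593, 593, 592, 590, 587, 592, 592, 591, 588, 584, 592, 592, 590, 585, 583, 592, 592, 590, 587, 585, 593, 593, 592, 590, 589]
t=5: [589, 589, 590, 591, 592, 589, 589, 590, 591, 592, 590, 590, 591, 592, 593, 589, 590, 590, 592, 592, 589, 589, 590, 591, 591]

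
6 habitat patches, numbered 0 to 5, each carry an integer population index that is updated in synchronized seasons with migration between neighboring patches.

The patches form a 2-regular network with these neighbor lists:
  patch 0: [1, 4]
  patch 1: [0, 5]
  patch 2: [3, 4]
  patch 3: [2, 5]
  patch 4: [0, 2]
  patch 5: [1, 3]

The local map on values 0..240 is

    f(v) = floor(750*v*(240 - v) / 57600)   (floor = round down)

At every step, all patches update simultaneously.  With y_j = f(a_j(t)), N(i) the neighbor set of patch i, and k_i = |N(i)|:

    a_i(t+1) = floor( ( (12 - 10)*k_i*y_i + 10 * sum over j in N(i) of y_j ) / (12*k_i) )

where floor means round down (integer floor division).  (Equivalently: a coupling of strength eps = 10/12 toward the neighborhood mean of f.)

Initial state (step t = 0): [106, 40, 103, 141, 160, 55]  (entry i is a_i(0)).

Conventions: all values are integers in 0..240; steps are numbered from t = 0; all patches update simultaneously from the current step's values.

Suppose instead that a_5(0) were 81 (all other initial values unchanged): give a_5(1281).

Simulating step by step:
t=0: [106, 40, 103, 141, 160, 81]
t=1: [143, 163, 175, 176, 180, 146]
t=2: [156, 176, 143, 160, 160, 158]
t=3: [158, 165, 168, 172, 173, 158]
t=4: [157, 166, 152, 160, 160, 158]
t=5: [163, 166, 167, 170, 170, 163]
t=6: [157, 162, 154, 159, 159, 157]
t=7: [166, 168, 167, 169, 169, 166]
t=8: [156, 158, 156, 158, 158, 156]
t=9: [168, 169, 168, 169, 169, 168]
t=10: [156, 156, 156, 156, 156, 156]
t=11: [170, 170, 170, 170, 170, 170]
t=12: [154, 154, 154, 154, 154, 154]
t=13: [172, 172, 172, 172, 172, 172]
t=14: [152, 152, 152, 152, 152, 152]
t=15: [174, 174, 174, 174, 174, 174]
t=16: [149, 149, 149, 149, 149, 149]
t=17: [176, 176, 176, 176, 176, 176]
t=18: [146, 146, 146, 146, 146, 146]
t=19: [178, 178, 178, 178, 178, 178]
t=20: [143, 143, 143, 143, 143, 143]
t=21: [180, 180, 180, 180, 180, 180]
t=22: [140, 140, 140, 140, 140, 140]
t=23: [182, 182, 182, 182, 182, 182]
t=24: [137, 137, 137, 137, 137, 137]
t=25: [183, 183, 183, 183, 183, 183]
t=26: [135, 135, 135, 135, 135, 135]
t=27: [184, 184, 184, 184, 184, 184]
t=28: [134, 134, 134, 134, 134, 134]
t=29: [184, 184, 184, 184, 184, 184]

Answer: a_5(1281) = 184
Key observation: The state at step 27, [184, 184, 184, 184, 184, 184], reappears at step 29: the system is in a cycle of period 2 from step 27 on.  Therefore the state at step 1281 equals the state at step 27 + ((1281 - 27) mod 2) = 27, which is [184, 184, 184, 184, 184, 184].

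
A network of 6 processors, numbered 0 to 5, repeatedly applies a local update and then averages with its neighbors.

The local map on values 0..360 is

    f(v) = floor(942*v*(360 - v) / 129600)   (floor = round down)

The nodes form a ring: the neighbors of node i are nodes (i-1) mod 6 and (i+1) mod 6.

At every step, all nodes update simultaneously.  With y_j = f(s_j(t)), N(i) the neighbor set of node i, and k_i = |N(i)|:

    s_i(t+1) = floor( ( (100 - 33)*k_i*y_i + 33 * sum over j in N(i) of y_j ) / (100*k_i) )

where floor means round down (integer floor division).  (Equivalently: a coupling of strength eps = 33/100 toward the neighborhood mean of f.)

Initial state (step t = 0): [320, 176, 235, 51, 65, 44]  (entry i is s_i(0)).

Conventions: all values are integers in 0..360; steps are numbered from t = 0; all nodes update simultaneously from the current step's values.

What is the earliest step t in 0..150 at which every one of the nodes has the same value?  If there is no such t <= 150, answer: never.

Answer: 8
Key observation: Synchronization is absorbing here: once all nodes are equal they stay equal, and step 8 is the first all-equal step.

Derivation:
t=0: [320, 176, 235, 51, 65, 44]  (not all equal)
t=1: [117, 207, 200, 134, 128, 105]  (not all equal)
t=2: [207, 226, 229, 221, 212, 199]  (not all equal)
t=3: [228, 221, 219, 223, 227, 231]  (not all equal)
t=4: [218, 222, 223, 221, 219, 216]  (not all equal)
t=5: [224, 222, 222, 223, 224, 225]  (not all equal)
t=6: [221, 221, 222, 221, 221, 220]  (not all equal)
t=7: [223, 222, 222, 222, 223, 223]  (not all equal)
t=8: [222, 222, 222, 222, 222, 222]  (all equal)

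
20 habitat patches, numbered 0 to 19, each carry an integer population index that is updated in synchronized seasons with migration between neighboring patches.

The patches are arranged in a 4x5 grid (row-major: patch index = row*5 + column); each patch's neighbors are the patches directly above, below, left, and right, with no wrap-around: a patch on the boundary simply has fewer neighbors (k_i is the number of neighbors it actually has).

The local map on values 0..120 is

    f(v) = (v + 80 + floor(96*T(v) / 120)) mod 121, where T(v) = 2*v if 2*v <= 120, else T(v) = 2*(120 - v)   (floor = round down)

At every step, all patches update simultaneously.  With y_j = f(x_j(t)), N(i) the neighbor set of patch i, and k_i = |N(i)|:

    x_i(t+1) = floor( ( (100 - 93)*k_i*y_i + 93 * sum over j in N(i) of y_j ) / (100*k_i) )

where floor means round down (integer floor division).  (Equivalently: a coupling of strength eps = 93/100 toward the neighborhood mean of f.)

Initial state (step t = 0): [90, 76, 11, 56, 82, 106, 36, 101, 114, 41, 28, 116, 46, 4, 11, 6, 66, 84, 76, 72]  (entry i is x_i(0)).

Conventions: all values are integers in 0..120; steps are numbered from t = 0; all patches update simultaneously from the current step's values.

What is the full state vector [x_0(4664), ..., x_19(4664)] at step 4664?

Simulating step by step:
t=0: [90, 76, 11, 56, 82, 106, 36, 101, 114, 41, 28, 116, 46, 4, 11, 6, 66, 84, 76, 72]
t=1: [96, 87, 100, 97, 85, 61, 88, 80, 86, 94, 83, 68, 89, 93, 88, 72, 93, 98, 99, 106]
t=2: [105, 94, 97, 96, 93, 98, 105, 96, 96, 98, 109, 98, 99, 96, 92, 98, 102, 94, 91, 93]
t=3: [92, 89, 93, 93, 92, 87, 92, 91, 92, 94, 91, 88, 92, 93, 93, 87, 92, 92, 94, 95]
t=4: [97, 95, 95, 95, 94, 95, 97, 95, 95, 94, 97, 95, 95, 94, 94, 95, 96, 94, 94, 94]
t=5: [93, 92, 94, 94, 94, 92, 93, 93, 94, 94, 93, 92, 94, 94, 94, 92, 93, 93, 94, 94]
t=6: [95, 94, 94, 94, 94, 95, 95, 94, 94, 94, 95, 94, 94, 94, 94, 95, 95, 94, 94, 94]
t=7: [94, 94, 94, 94, 94, 94, 94, 94, 94, 94, 94, 94, 94, 94, 94, 94, 94, 94, 94, 94]
t=8: [94, 94, 94, 94, 94, 94, 94, 94, 94, 94, 94, 94, 94, 94, 94, 94, 94, 94, 94, 94]

Answer: [94, 94, 94, 94, 94, 94, 94, 94, 94, 94, 94, 94, 94, 94, 94, 94, 94, 94, 94, 94]
Key observation: The state at step 7, [94, 94, 94, 94, 94, 94, 94, 94, 94, 94, 94, 94, 94, 94, 94, 94, 94, 94, 94, 94], reappears at step 8: the system is in a cycle of period 1 from step 7 on.  Therefore the state at step 4664 equals the state at step 7 + ((4664 - 7) mod 1) = 7, which is [94, 94, 94, 94, 94, 94, 94, 94, 94, 94, 94, 94, 94, 94, 94, 94, 94, 94, 94, 94].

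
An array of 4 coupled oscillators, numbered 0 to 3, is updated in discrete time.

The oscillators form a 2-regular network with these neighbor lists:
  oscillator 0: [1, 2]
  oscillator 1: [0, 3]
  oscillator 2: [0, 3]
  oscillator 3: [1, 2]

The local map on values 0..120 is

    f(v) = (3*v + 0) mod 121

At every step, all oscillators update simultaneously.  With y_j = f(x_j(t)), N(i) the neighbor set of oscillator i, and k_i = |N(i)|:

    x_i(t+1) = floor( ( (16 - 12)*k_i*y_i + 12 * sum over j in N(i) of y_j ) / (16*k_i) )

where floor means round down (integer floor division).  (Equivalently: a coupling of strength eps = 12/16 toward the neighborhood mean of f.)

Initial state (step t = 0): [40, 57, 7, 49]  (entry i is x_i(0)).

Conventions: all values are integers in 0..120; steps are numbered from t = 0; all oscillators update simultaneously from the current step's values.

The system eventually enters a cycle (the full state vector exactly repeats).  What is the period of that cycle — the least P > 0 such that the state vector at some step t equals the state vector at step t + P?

Simulating step by step:
t=0: [40, 57, 7, 49]
t=1: [56, 67, 60, 33]
t=2: [63, 74, 69, 76]
t=3: [87, 90, 87, 96]
t=4: [22, 31, 29, 29]
t=5: [84, 80, 79, 89]
t=6: [90, 42, 42, 94]
t=7: [10, 26, 26, 13]
t=8: [66, 45, 45, 68]
t=9: [29, 63, 63, 31]
t=10: [72, 84, 84, 74]
t=11: [31, 76, 76, 32]
t=12: [103, 97, 97, 104]
t=13: [53, 63, 63, 54]
t=14: [60, 46, 46, 61]
t=15: [27, 49, 49, 28]
t=16: [39, 68, 68, 40]
t=17: [91, 109, 109, 92]
t=18: [71, 45, 45, 72]
t=19: [33, 73, 73, 34]
t=20: [98, 99, 99, 99]
t=21: [54, 53, 53, 55]
t=22: [38, 41, 41, 39]
t=23: [30, 87, 87, 30]
t=24: [36, 72, 72, 36]
t=25: [98, 104, 104, 98]
t=26: [65, 56, 56, 65]
t=27: [53, 67, 67, 53]
t=28: [69, 48, 48, 69]
t=29: [38, 70, 70, 38]
t=30: [95, 107, 107, 95]
t=31: [70, 52, 52, 70]
t=32: [48, 75, 75, 48]
t=33: [83, 43, 43, 83]
t=34: [7, 7, 7, 7]
t=35: [21, 21, 21, 21]
t=36: [63, 63, 63, 63]
t=37: [68, 68, 68, 68]
t=38: [83, 83, 83, 83]
t=39: [7, 7, 7, 7]

Answer: 5
Key observation: The state at step 34, [7, 7, 7, 7], reappears at step 39 — and no state repeats earlier — so the cycle the system enters has period 5.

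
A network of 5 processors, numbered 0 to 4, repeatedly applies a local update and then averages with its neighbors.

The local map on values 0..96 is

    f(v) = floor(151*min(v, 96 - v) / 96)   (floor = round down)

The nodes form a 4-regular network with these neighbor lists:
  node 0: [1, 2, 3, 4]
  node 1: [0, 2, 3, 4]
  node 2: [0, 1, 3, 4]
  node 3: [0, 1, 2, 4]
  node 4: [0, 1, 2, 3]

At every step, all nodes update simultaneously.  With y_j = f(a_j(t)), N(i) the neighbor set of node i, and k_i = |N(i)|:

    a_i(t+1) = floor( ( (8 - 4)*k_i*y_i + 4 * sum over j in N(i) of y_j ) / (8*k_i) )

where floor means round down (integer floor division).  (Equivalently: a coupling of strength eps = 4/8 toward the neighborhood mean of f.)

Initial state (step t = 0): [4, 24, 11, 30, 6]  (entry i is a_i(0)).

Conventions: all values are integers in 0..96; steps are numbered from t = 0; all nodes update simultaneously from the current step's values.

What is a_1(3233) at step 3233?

Simulating step by step:
t=0: [4, 24, 11, 30, 6]
t=1: [16, 28, 20, 32, 17]
t=2: [31, 38, 33, 40, 31]
t=3: [51, 55, 52, 56, 51]
t=4: [68, 65, 67, 65, 68]
t=5: [45, 46, 45, 46, 45]
t=6: [70, 71, 70, 71, 70]
t=7: [39, 39, 39, 39, 39]
t=8: [61, 61, 61, 61, 61]
t=9: [55, 55, 55, 55, 55]
t=10: [64, 64, 64, 64, 64]
t=11: [50, 50, 50, 50, 50]
t=12: [72, 72, 72, 72, 72]
t=13: [37, 37, 37, 37, 37]
t=14: [58, 58, 58, 58, 58]
t=15: [59, 59, 59, 59, 59]
t=16: [58, 58, 58, 58, 58]

Answer: a_1(3233) = 59
Key observation: The state at step 14, [58, 58, 58, 58, 58], reappears at step 16: the system is in a cycle of period 2 from step 14 on.  Therefore the state at step 3233 equals the state at step 14 + ((3233 - 14) mod 2) = 15, which is [59, 59, 59, 59, 59].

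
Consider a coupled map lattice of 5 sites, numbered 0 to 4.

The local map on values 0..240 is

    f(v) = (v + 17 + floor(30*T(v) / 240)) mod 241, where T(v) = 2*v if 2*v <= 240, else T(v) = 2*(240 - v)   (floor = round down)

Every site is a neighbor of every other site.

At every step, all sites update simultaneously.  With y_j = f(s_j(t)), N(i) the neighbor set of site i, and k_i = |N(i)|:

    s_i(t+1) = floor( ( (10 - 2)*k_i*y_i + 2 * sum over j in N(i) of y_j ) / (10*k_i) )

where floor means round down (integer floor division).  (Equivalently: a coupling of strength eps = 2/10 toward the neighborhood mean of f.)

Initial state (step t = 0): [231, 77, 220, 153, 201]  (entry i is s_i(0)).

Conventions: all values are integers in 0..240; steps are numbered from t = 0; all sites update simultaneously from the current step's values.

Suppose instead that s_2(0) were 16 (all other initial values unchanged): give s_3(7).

Answer: s_3(7) = 134
Key observation: This trace re-runs the system from the modified initial state.

Derivation:
t=0: [231, 77, 16, 153, 201]
t=1: [35, 113, 56, 172, 199]
t=2: [81, 155, 102, 191, 206]
t=3: [133, 190, 153, 210, 218]
t=4: [185, 217, 196, 228, 233]
t=5: [196, 214, 202, 40, 42]
t=6: [209, 219, 212, 91, 93]
t=7: [211, 36, 213, 134, 136]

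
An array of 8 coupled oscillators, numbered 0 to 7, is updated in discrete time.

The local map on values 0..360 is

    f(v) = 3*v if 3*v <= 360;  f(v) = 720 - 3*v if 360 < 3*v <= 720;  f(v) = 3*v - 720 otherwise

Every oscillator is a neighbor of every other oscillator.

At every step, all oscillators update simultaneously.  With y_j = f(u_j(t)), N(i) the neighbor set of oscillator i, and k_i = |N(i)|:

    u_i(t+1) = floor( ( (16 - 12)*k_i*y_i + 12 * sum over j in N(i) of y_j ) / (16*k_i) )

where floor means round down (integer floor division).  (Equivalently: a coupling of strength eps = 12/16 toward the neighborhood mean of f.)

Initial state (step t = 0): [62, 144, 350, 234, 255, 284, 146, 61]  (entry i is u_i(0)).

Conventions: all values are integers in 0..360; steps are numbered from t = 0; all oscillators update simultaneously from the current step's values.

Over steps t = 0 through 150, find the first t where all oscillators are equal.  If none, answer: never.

Simulating step by step:
t=0: [62, 144, 350, 234, 255, 284, 146, 61]  (not all equal)
t=1: [183, 198, 204, 159, 163, 175, 197, 183]  (not all equal)
t=2: [171, 165, 162, 181, 180, 175, 165, 171]  (not all equal)
t=3: [206, 208, 210, 202, 202, 204, 208, 206]  (not all equal)
t=4: [102, 101, 100, 104, 104, 103, 101, 102]  (not all equal)
t=5: [306, 305, 305, 307, 307, 306, 305, 306]  (not all equal)
t=6: [197, 197, 197, 198, 198, 197, 197, 197]  (not all equal)
t=7: [128, 128, 128, 127, 127, 128, 128, 128]  (not all equal)
t=8: [336, 336, 336, 337, 337, 336, 336, 336]  (not all equal)
t=9: [288, 288, 288, 289, 289, 288, 288, 288]  (not all equal)
t=10: [144, 144, 144, 145, 145, 144, 144, 144]  (not all equal)
t=11: [287, 287, 287, 286, 286, 287, 287, 287]  (not all equal)
t=12: [140, 140, 140, 139, 139, 140, 140, 140]  (not all equal)
t=13: [300, 300, 300, 301, 301, 300, 300, 300]  (not all equal)
t=14: [180, 180, 180, 181, 181, 180, 180, 180]  (not all equal)
t=15: [179, 179, 179, 178, 178, 179, 179, 179]  (not all equal)
t=16: [183, 183, 183, 184, 184, 183, 183, 183]  (not all equal)
t=17: [170, 170, 170, 169, 169, 170, 170, 170]  (not all equal)
t=18: [210, 210, 210, 211, 211, 210, 210, 210]  (not all equal)
t=19: [89, 89, 89, 88, 88, 89, 89, 89]  (not all equal)
t=20: [266, 266, 266, 265, 265, 266, 266, 266]  (not all equal)
t=21: [77, 77, 77, 76, 76, 77, 77, 77]  (not all equal)
t=22: [230, 230, 230, 229, 229, 230, 230, 230]  (not all equal)
t=23: [30, 30, 30, 31, 31, 30, 30, 30]  (not all equal)
t=24: [90, 90, 90, 91, 91, 90, 90, 90]  (not all equal)
t=25: [270, 270, 270, 271, 271, 270, 270, 270]  (not all equal)
t=26: [90, 90, 90, 91, 91, 90, 90, 90]  (not all equal)

Answer: never
Key observation: The state at step 24 reappears at step 26 — the system is in a cycle of period 2 from step 24 on.  No step 0..26 is synchronized, and the cycle repeats forever, so no step up to 150 (or ever) has all oscillators equal.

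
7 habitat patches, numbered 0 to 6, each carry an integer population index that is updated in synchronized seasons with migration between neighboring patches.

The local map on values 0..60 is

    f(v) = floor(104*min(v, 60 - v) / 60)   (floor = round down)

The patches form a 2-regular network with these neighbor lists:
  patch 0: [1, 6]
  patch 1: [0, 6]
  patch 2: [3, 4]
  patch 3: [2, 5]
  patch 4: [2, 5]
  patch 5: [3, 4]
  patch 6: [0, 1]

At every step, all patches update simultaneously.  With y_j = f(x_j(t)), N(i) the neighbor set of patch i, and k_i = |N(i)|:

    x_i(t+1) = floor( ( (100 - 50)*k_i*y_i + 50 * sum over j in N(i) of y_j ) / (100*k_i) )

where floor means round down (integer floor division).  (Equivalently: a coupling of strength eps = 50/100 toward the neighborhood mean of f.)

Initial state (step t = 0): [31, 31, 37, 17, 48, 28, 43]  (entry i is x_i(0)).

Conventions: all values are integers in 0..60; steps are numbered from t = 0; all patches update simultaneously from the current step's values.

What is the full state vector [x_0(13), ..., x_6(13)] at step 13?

Simulating step by step:
t=0: [31, 31, 37, 17, 48, 28, 43]
t=1: [44, 44, 31, 36, 31, 36, 39]
t=2: [29, 29, 47, 43, 47, 43, 31]
t=3: [50, 50, 23, 27, 23, 27, 50]
t=4: [17, 17, 40, 44, 40, 44, 17]
t=5: [29, 29, 32, 28, 32, 28, 29]
t=6: [50, 50, 48, 48, 48, 48, 50]
t=7: [17, 17, 20, 20, 20, 20, 17]
t=8: [29, 29, 34, 34, 34, 34, 29]
t=9: [50, 50, 45, 45, 45, 45, 50]
t=10: [17, 17, 26, 26, 26, 26, 17]
t=11: [29, 29, 45, 45, 45, 45, 29]
t=12: [50, 50, 26, 26, 26, 26, 50]
t=13: [17, 17, 45, 45, 45, 45, 17]

Answer: [17, 17, 45, 45, 45, 45, 17]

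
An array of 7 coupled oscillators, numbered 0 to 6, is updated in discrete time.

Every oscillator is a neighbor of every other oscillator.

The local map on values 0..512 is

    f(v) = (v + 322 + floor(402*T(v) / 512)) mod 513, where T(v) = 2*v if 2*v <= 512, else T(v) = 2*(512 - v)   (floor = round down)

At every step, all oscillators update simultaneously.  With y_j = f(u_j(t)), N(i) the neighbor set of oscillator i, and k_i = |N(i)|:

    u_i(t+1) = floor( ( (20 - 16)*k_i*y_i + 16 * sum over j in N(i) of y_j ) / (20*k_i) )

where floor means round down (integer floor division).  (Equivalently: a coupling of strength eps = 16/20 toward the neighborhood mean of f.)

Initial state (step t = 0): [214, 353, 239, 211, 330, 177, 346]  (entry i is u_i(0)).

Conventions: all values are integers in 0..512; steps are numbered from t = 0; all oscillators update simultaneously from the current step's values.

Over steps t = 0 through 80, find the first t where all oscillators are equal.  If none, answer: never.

Answer: 3
Key observation: Synchronization is absorbing here: once all oscillators are equal they stay equal, and step 3 is the first all-equal step.

Derivation:
t=0: [214, 353, 239, 211, 330, 177, 346]  (not all equal)
t=1: [376, 380, 381, 376, 381, 370, 380]  (not all equal)
t=2: [397, 396, 396, 397, 396, 397, 396]  (not all equal)
t=3: [386, 386, 386, 386, 386, 386, 386]  (all equal)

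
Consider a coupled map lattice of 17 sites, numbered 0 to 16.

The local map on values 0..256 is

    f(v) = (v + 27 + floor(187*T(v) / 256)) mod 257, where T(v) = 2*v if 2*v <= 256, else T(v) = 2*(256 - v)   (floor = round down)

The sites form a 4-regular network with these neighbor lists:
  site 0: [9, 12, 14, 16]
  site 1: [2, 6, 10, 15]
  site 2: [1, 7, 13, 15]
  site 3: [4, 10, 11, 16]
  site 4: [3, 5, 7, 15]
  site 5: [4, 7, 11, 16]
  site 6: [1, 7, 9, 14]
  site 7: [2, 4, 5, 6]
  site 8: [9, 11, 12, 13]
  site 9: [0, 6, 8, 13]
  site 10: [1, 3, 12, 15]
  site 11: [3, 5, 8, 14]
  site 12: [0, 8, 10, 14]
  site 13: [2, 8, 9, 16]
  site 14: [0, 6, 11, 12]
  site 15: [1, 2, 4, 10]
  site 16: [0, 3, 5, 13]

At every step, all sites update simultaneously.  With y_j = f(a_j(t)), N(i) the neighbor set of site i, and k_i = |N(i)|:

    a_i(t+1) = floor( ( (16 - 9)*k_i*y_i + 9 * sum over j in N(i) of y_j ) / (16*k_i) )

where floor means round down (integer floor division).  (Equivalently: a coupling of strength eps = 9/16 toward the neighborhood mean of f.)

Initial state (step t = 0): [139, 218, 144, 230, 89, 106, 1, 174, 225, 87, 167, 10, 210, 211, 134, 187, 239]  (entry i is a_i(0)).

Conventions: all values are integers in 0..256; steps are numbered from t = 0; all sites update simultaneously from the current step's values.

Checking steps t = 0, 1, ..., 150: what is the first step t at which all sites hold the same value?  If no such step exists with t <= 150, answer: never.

Simulating step by step:
t=0: [139, 218, 144, 230, 89, 106, 1, 174, 225, 87, 167, 10, 210, 211, 134, 187, 239]  (not all equal)
t=1: [91, 51, 63, 72, 133, 68, 73, 81, 71, 132, 55, 48, 58, 75, 64, 85, 41]  (not all equal)
t=2: [188, 177, 195, 161, 156, 166, 180, 192, 173, 158, 177, 173, 186, 175, 188, 184, 176]  (not all equal)
t=3: [59, 60, 57, 66, 66, 64, 61, 59, 64, 65, 62, 64, 59, 62, 58, 60, 63]  (not all equal)
t=4: [174, 174, 171, 185, 183, 182, 176, 176, 181, 181, 178, 182, 174, 179, 173, 175, 181]  (not all equal)
t=5: [62, 62, 63, 59, 59, 60, 62, 61, 60, 60, 61, 60, 62, 61, 62, 62, 60]  (not all equal)
t=6: [177, 179, 179, 173, 173, 174, 178, 176, 175, 175, 177, 174, 178, 176, 178, 178, 174]  (not all equal)
t=7: [62, 61, 61, 63, 63, 63, 61, 62, 62, 62, 61, 62, 61, 62, 61, 61, 62]  (not all equal)
t=8: [178, 177, 177, 180, 180, 180, 177, 179, 178, 178, 177, 179, 177, 178, 177, 177, 179]  (not all equal)
t=9: [61, 62, 61, 61, 61, 61, 61, 61, 61, 61, 61, 61, 61, 61, 61, 61, 61]  (not all equal)
t=10: [177, 177, 177, 177, 177, 177, 177, 177, 177, 177, 177, 177, 177, 177, 177, 177, 177]  (all equal)

Answer: 10
Key observation: Synchronization is absorbing here: once all sites are equal they stay equal, and step 10 is the first all-equal step.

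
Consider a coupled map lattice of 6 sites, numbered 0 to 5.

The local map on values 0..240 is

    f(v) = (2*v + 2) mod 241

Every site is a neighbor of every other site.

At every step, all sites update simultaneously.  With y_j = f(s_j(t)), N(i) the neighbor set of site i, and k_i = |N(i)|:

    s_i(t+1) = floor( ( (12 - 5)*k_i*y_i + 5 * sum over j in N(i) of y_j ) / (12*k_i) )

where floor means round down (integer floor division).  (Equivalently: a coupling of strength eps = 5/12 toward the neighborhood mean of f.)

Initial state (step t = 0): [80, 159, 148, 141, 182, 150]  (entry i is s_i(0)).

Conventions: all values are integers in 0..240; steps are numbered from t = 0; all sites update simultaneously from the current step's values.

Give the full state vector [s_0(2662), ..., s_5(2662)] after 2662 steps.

Simulating step by step:
t=0: [80, 159, 148, 141, 182, 150]
t=1: [124, 83, 72, 65, 106, 74]
t=2: [72, 152, 141, 134, 175, 143]
t=3: [109, 69, 58, 51, 92, 60]
t=4: [184, 144, 133, 126, 167, 135]
t=5: [93, 53, 42, 35, 76, 44]
t=6: [152, 112, 101, 94, 135, 103]
t=7: [109, 190, 179, 172, 92, 181]
t=8: [184, 145, 134, 127, 167, 136]
t=9: [93, 54, 43, 36, 76, 45]
t=10: [152, 113, 102, 95, 135, 104]
t=11: [110, 191, 180, 173, 93, 182]
t=12: [186, 147, 136, 129, 169, 138]
t=13: [97, 58, 47, 40, 80, 49]
t=14: [160, 121, 110, 103, 143, 112]
t=15: [106, 67, 176, 169, 89, 178]
t=16: [178, 139, 128, 121, 161, 130]
t=17: [81, 42, 31, 24, 64, 33]
t=18: [128, 89, 78, 71, 111, 80]
t=19: [82, 163, 152, 145, 185, 154]
t=20: [130, 90, 79, 72, 112, 81]
t=21: [85, 165, 154, 147, 187, 156]
t=22: [135, 95, 84, 77, 117, 86]
t=23: [95, 175, 164, 157, 197, 166]
t=24: [155, 115, 104, 97, 137, 106]
t=25: [115, 195, 184, 177, 97, 186]
t=26: [195, 155, 144, 137, 177, 146]
t=27: [115, 75, 64, 57, 97, 66]
t=28: [196, 156, 145, 138, 178, 147]
t=29: [117, 77, 66, 59, 99, 68]
t=30: [200, 160, 149, 142, 182, 151]
t=31: [125, 85, 74, 67, 107, 76]
t=32: [75, 155, 144, 137, 177, 146]
t=33: [115, 75, 64, 57, 97, 66]

Answer: [196, 156, 145, 138, 178, 147]
Key observation: The state at step 27, [115, 75, 64, 57, 97, 66], reappears at step 33: the system is in a cycle of period 6 from step 27 on.  Therefore the state at step 2662 equals the state at step 27 + ((2662 - 27) mod 6) = 28, which is [196, 156, 145, 138, 178, 147].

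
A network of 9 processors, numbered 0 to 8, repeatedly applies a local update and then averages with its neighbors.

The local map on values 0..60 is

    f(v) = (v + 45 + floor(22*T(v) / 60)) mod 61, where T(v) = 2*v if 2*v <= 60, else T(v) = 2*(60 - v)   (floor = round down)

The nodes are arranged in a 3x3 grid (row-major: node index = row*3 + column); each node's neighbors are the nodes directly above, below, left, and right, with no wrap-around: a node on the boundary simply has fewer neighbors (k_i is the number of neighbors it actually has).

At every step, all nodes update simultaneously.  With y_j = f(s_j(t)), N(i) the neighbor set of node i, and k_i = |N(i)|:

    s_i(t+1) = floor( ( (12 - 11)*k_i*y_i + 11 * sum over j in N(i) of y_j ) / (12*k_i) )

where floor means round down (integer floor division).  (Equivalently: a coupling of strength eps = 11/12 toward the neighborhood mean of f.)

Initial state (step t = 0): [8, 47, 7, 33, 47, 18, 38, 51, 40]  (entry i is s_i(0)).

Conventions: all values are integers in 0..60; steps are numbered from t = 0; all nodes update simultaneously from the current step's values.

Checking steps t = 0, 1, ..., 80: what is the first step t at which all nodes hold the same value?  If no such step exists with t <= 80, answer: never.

Simulating step by step:
t=0: [8, 47, 7, 33, 47, 18, 38, 51, 40]  (not all equal)
t=1: [39, 50, 29, 44, 33, 42, 38, 38, 28]  (not all equal)
t=2: [39, 36, 39, 37, 38, 34, 38, 35, 37]  (not all equal)
t=3: [37, 37, 37, 37, 37, 37, 37, 37, 37]  (all equal)

Answer: 3
Key observation: Synchronization is absorbing here: once all nodes are equal they stay equal, and step 3 is the first all-equal step.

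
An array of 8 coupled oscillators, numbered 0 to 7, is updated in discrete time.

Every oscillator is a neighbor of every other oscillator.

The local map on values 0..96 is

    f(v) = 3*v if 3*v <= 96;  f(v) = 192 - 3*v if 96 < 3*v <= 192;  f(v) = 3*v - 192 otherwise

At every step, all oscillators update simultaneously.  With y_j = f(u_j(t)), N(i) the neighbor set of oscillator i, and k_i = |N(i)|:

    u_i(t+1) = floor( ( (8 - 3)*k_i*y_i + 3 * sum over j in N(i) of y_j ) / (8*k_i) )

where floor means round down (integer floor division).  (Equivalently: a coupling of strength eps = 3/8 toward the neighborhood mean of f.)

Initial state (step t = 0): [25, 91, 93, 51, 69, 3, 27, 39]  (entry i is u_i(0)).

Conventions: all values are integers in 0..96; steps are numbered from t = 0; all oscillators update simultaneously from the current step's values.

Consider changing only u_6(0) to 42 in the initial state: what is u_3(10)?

Answer: u_3(10) = 21
Key observation: This trace re-runs the system from the modified initial state.

Derivation:
t=0: [25, 91, 93, 51, 69, 3, 42, 39]
t=1: [66, 70, 73, 46, 32, 29, 61, 66]
t=2: [19, 26, 31, 47, 71, 65, 21, 19]
t=3: [55, 67, 75, 51, 34, 24, 58, 55]
t=4: [32, 22, 35, 39, 68, 58, 27, 32]
t=5: [83, 66, 78, 71, 35, 38, 74, 83]
t=6: [52, 23, 44, 32, 69, 64, 37, 52]
t=7: [41, 60, 55, 75, 29, 21, 67, 41]
t=8: [59, 26, 35, 38, 69, 55, 24, 59]
t=9: [29, 65, 70, 65, 29, 36, 61, 29]
t=10: [69, 21, 30, 21, 69, 68, 25, 69]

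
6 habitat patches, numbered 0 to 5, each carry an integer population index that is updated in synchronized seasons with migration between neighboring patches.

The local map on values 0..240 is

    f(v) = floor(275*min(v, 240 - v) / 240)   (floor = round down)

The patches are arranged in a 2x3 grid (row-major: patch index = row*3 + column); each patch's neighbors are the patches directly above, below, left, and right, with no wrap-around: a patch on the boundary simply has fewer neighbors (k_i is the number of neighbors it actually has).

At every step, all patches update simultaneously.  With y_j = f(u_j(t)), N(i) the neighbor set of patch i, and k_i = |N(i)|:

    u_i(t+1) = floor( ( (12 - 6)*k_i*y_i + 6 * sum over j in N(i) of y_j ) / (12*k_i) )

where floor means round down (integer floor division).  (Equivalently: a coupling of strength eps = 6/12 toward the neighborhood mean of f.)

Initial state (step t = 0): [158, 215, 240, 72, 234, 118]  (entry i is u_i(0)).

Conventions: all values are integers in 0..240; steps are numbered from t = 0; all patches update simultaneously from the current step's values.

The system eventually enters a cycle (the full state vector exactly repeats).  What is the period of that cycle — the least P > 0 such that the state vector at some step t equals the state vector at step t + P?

Answer: 4
Key observation: The state at step 15, [135, 135, 135, 135, 135, 135], reappears at step 19 — and no state repeats earlier — so the cycle the system enters has period 4.

Derivation:
t=0: [158, 215, 240, 72, 234, 118]
t=1: [74, 30, 40, 65, 43, 69]
t=2: [69, 46, 50, 70, 55, 63]
t=3: [72, 59, 59, 75, 65, 66]
t=4: [79, 70, 69, 81, 74, 72]
t=5: [88, 82, 80, 89, 84, 81]
t=6: [98, 94, 91, 99, 95, 92]
t=7: [111, 107, 105, 111, 108, 105]
t=8: [125, 122, 120, 126, 123, 120]
t=9: [131, 134, 136, 131, 134, 136]
t=10: [123, 121, 119, 123, 121, 119]
t=11: [134, 135, 136, 134, 135, 136]
t=12: [120, 120, 119, 120, 120, 119]
t=13: [137, 136, 136, 137, 136, 136]
t=14: [118, 118, 119, 118, 118, 119]
t=15: [135, 135, 135, 135, 135, 135]
t=16: [120, 120, 120, 120, 120, 120]
t=17: [137, 137, 137, 137, 137, 137]
t=18: [118, 118, 118, 118, 118, 118]
t=19: [135, 135, 135, 135, 135, 135]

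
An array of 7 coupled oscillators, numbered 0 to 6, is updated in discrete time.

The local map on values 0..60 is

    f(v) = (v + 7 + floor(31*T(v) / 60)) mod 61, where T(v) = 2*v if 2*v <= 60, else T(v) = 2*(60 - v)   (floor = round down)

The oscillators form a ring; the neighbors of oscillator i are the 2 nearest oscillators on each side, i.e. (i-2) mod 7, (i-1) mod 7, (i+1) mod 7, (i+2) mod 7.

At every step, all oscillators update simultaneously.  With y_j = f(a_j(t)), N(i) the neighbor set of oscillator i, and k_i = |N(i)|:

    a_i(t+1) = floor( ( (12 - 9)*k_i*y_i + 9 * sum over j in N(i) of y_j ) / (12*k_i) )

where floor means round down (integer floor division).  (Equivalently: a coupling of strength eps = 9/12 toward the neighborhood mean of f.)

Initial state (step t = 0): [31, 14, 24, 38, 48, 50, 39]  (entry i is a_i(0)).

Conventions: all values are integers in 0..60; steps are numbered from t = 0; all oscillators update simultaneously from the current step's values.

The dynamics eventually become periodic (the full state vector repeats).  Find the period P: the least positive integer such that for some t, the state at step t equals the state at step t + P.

Simulating step by step:
t=0: [31, 14, 24, 38, 48, 50, 39]
t=1: [20, 22, 23, 20, 15, 6, 11]
t=2: [40, 45, 47, 41, 37, 34, 36]
t=3: [6, 6, 6, 6, 6, 6, 6]
t=4: [19, 19, 19, 19, 19, 19, 19]
t=5: [45, 45, 45, 45, 45, 45, 45]
t=6: [6, 6, 6, 6, 6, 6, 6]

Answer: 3
Key observation: The state at step 3, [6, 6, 6, 6, 6, 6, 6], reappears at step 6 — and no state repeats earlier — so the cycle the system enters has period 3.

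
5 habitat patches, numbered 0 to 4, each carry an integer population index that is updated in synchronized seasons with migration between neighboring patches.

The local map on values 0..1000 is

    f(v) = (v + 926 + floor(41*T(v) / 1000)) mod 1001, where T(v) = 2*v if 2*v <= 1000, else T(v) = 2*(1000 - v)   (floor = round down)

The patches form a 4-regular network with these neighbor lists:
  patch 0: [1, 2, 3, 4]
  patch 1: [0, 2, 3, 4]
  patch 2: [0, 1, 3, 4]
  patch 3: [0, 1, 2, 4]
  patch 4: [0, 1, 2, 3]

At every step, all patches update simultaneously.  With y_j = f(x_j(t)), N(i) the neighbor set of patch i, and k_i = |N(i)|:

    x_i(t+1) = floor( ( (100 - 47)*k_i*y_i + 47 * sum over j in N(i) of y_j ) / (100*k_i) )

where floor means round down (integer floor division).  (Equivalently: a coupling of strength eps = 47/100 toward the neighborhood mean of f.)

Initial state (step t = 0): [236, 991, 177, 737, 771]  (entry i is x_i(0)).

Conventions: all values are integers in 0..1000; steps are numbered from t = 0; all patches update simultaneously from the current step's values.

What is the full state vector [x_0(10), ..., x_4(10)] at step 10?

Simulating step by step:
t=0: [236, 991, 177, 737, 771]
t=1: [380, 684, 354, 588, 601]
t=2: [418, 541, 406, 505, 510]
t=3: [412, 464, 407, 451, 453]
t=4: [386, 409, 384, 403, 404]
t=5: [349, 359, 348, 357, 357]
t=6: [305, 309, 304, 309, 309]
t=7: [256, 257, 255, 257, 257]
t=8: [201, 202, 201, 202, 202]
t=9: [142, 142, 142, 142, 142]
t=10: [78, 78, 78, 78, 78]

Answer: [78, 78, 78, 78, 78]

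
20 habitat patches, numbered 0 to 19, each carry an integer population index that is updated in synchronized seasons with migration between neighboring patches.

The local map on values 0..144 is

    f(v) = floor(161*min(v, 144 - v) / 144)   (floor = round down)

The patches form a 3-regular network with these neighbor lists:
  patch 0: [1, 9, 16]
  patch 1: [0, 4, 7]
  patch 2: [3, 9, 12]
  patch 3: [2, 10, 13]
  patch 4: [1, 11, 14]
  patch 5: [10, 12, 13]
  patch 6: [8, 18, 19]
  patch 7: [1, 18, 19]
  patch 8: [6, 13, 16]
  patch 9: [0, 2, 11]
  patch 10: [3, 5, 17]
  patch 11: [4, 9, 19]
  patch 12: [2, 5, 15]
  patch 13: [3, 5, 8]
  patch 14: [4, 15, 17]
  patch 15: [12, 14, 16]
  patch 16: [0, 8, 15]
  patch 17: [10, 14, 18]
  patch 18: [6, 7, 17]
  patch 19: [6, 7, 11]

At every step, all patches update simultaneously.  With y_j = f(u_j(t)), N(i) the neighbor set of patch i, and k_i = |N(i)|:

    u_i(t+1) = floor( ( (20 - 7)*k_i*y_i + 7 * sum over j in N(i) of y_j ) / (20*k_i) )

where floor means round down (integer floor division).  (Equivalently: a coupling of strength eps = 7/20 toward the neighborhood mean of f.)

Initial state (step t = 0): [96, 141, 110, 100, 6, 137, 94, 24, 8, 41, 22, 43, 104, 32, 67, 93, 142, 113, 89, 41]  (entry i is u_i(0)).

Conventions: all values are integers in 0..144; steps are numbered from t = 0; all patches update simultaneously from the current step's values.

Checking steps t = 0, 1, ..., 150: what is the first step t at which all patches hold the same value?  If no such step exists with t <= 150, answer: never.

Simulating step by step:
t=0: [96, 141, 110, 100, 6, 137, 94, 24, 8, 41, 22, 43, 104, 32, 67, 93, 142, 113, 89, 41]  (not all equal)
t=1: [40, 11, 40, 43, 18, 16, 49, 29, 15, 45, 26, 42, 40, 30, 59, 51, 15, 40, 53, 44]  (not all equal)
t=2: [37, 19, 45, 43, 27, 23, 49, 34, 22, 48, 31, 43, 42, 30, 56, 51, 24, 46, 53, 47]  (not all equal)
t=3: [38, 26, 49, 44, 34, 29, 50, 40, 28, 50, 36, 46, 45, 32, 56, 52, 31, 51, 55, 50]  (not all equal)
t=4: [41, 33, 53, 46, 41, 35, 52, 45, 34, 52, 42, 50, 49, 35, 58, 54, 37, 56, 57, 53]  (not all equal)
t=5: [45, 39, 57, 49, 47, 41, 56, 50, 40, 56, 47, 54, 53, 40, 61, 57, 43, 60, 60, 57]  (not all equal)
t=6: [50, 46, 61, 53, 53, 47, 60, 55, 46, 60, 53, 59, 58, 45, 65, 61, 49, 65, 65, 61]  (not all equal)
t=7: [55, 53, 66, 59, 60, 53, 65, 61, 53, 65, 59, 64, 63, 51, 70, 66, 55, 70, 70, 66]  (not all equal)
t=8: [62, 61, 71, 65, 67, 60, 71, 68, 60, 70, 65, 70, 69, 58, 76, 71, 62, 76, 76, 72]  (not all equal)
t=9: [69, 69, 77, 71, 74, 68, 77, 75, 68, 77, 71, 77, 76, 65, 76, 77, 69, 75, 76, 79]  (not all equal)
t=10: [76, 77, 74, 77, 77, 75, 74, 76, 75, 74, 78, 74, 75, 73, 76, 74, 76, 77, 76, 73]  (not all equal)
t=11: [76, 74, 77, 74, 74, 76, 77, 76, 77, 77, 73, 77, 77, 77, 75, 77, 76, 74, 76, 78]  (not all equal)
t=12: [76, 77, 74, 77, 77, 75, 74, 75, 74, 74, 78, 74, 74, 74, 76, 74, 75, 77, 76, 73]  (not all equal)
t=13: [76, 74, 77, 74, 74, 76, 77, 76, 77, 77, 73, 77, 77, 77, 75, 77, 77, 74, 76, 78]  (not all equal)
t=14: [75, 77, 74, 77, 77, 75, 74, 75, 74, 74, 78, 74, 74, 74, 76, 74, 74, 77, 76, 73]  (not all equal)
t=15: [76, 74, 77, 74, 74, 76, 77, 76, 78, 77, 73, 77, 77, 77, 75, 77, 77, 74, 76, 78]  (not all equal)
t=16: [75, 77, 74, 77, 77, 75, 74, 75, 73, 74, 78, 74, 74, 74, 76, 74, 74, 77, 76, 73]  (not all equal)
t=17: [76, 74, 77, 74, 74, 76, 78, 76, 78, 77, 73, 77, 77, 77, 75, 77, 78, 74, 76, 78]  (not all equal)
t=18: [75, 77, 74, 77, 77, 75, 73, 75, 73, 74, 78, 74, 74, 74, 76, 74, 73, 77, 75, 73]  (not all equal)
t=19: [77, 74, 77, 74, 74, 76, 78, 76, 78, 77, 73, 77, 77, 77, 75, 77, 78, 74, 76, 78]  (not all equal)
t=20: [74, 77, 74, 77, 77, 75, 73, 75, 73, 74, 78, 74, 74, 74, 76, 74, 73, 77, 75, 73]  (not all equal)
t=21: [77, 74, 77, 74, 74, 76, 78, 76, 78, 78, 73, 77, 77, 77, 75, 77, 78, 74, 76, 78]  (not all equal)
t=22: [74, 77, 74, 77, 77, 75, 73, 75, 73, 73, 78, 74, 74, 74, 76, 74, 73, 77, 75, 73]  (not all equal)
t=23: [77, 74, 77, 74, 74, 76, 78, 76, 78, 78, 73, 77, 77, 77, 75, 77, 78, 74, 76, 78]  (not all equal)

Answer: never
Key observation: The state at step 21 reappears at step 23 — the system is in a cycle of period 2 from step 21 on.  No step 0..23 is synchronized, and the cycle repeats forever, so no step up to 150 (or ever) has all patches equal.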